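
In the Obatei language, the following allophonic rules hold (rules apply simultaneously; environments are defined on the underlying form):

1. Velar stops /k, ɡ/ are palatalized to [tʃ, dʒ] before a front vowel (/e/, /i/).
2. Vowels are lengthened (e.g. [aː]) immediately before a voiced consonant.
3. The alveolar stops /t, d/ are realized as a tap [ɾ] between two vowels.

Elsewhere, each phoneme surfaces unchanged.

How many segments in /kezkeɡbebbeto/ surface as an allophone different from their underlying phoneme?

Segments that undergo a rule: /k/ → [tʃ] (rule 1); /e/ → [eː] (rule 2); /k/ → [tʃ] (rule 1); /e/ → [eː] (rule 2); /e/ → [eː] (rule 2); /t/ → [ɾ] (rule 3).
All other segments surface unchanged.

6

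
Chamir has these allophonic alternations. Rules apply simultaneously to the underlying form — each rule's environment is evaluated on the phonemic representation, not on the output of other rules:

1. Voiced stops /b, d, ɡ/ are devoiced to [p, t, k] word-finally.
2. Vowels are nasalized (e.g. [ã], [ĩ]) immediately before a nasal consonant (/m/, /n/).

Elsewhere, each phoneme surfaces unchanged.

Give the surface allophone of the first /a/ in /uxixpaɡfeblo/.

[a]

/a/ (between /p/ and /ɡ/) is in the target of rule 2 but the environment (before a nasal consonant) is not met → [a].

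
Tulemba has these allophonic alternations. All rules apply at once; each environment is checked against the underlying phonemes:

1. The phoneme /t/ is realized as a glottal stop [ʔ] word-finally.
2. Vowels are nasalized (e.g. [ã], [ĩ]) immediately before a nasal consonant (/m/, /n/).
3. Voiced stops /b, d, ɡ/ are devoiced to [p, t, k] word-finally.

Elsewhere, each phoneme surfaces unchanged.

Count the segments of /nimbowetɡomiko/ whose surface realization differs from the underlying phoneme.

Segments that undergo a rule: /i/ → [ĩ] (rule 2); /o/ → [õ] (rule 2).
All other segments surface unchanged.

2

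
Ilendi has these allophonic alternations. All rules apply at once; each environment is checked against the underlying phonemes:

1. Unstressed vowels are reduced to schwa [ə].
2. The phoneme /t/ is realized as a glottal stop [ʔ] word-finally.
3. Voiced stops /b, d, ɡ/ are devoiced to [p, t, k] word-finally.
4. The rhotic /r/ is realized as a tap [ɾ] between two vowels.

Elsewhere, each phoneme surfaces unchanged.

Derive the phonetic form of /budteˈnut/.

/b/ (word-initial): rule 3 targets it, but not word-finally → unchanged [b].
/u/ — between /b/ and /d/, in an unstressed syllable — surfaces as [ə] (rule 1).
/d/ (between /u/ and /t/) is in the target of rule 3 but the environment (word-finally) is not met → [d].
/t/ (between /d/ and /e/) fails the environment for rule 2, so it stays [t].
/e/ — between /t/ and /n/, in an unstressed syllable — surfaces as [ə] (rule 1).
/n/ (between /e/ and /u/): no rule targets it → [n].
/u/ (between /n/ and /t/) fails the environment for rule 1, so it stays [u].
Rule 2 applies to /t/ (word-final: word-finally) → [ʔ].

[bədtəˈnuʔ]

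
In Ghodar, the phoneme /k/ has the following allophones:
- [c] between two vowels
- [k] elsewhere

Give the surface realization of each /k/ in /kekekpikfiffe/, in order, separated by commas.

Occurrence 1 (position 1): no conditioning environment matches → elsewhere allophone [k].
Occurrence 2 (position 3): between two vowels → [c].
Occurrence 3 (position 5): no conditioning environment matches → elsewhere allophone [k].
Occurrence 4 (position 8): no conditioning environment matches → elsewhere allophone [k].

[k], [c], [k], [k]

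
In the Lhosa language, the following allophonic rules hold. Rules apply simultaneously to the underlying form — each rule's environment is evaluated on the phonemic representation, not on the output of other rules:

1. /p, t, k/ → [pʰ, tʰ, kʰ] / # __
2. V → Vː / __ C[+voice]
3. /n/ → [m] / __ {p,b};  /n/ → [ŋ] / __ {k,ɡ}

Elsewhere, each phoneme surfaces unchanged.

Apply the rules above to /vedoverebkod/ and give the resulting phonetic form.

/v/ (word-initial): no rule targets it → [v].
/e/ — between /v/ and /d/, before a voiced consonant — surfaces as [eː] (rule 2).
/d/ stays [d].
/o/ (between /d/ and /v/): before a voiced consonant, so rule 2 applies → [oː].
/v/ — not in any rule's target class → [v].
Rule 2 applies to /e/ (between /v/ and /r/: before a voiced consonant) → [eː].
/r/ — not in any rule's target class → [r].
/e/ (between /r/ and /b/): before a voiced consonant, so rule 2 applies → [eː].
/b/ stays [b].
/k/ (between /b/ and /o/) fails the environment for rule 1, so it stays [k].
/o/ (between /k/ and /d/) occurs before a voiced consonant → [oː] by rule 2.
/d/ — not in any rule's target class → [d].

[veːdoːveːreːbkoːd]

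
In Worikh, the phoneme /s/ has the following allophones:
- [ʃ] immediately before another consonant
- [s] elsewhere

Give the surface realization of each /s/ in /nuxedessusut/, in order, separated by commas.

Occurrence 1 (position 7): immediately before another consonant → [ʃ].
Occurrence 2 (position 8): no conditioning environment matches → elsewhere allophone [s].
Occurrence 3 (position 10): no conditioning environment matches → elsewhere allophone [s].

[ʃ], [s], [s]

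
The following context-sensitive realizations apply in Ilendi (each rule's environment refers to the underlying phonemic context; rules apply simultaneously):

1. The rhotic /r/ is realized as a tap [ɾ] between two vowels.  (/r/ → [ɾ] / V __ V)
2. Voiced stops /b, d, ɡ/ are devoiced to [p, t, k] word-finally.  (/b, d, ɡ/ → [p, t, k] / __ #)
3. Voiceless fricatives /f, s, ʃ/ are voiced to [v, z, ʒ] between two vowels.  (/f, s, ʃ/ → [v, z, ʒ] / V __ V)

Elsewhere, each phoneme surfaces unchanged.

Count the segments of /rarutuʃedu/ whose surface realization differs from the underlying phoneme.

Segments that undergo a rule: /r/ → [ɾ] (rule 1); /ʃ/ → [ʒ] (rule 3).
All other segments surface unchanged.

2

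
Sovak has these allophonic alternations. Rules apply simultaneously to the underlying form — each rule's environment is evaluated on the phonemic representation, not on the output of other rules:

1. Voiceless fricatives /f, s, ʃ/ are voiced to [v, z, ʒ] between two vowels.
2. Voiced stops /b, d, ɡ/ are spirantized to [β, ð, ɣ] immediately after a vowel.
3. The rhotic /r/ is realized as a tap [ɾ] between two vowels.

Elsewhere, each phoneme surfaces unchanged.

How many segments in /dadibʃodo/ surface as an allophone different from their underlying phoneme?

3

Segments that undergo a rule: /d/ → [ð] (rule 2); /b/ → [β] (rule 2); /d/ → [ð] (rule 2).
All other segments surface unchanged.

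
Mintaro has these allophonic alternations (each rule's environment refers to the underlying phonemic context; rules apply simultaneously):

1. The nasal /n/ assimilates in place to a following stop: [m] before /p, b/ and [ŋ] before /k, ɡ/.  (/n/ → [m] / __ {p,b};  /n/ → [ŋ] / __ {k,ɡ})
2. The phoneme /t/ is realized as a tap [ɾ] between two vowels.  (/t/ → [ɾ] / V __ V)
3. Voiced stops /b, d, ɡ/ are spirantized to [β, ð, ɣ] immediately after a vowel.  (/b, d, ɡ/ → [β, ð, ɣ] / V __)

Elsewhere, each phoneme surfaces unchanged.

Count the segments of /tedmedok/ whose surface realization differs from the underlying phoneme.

2

Segments that undergo a rule: /d/ → [ð] (rule 3); /d/ → [ð] (rule 3).
All other segments surface unchanged.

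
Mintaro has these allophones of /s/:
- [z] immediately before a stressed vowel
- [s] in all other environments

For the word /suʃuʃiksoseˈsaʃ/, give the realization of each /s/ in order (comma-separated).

Occurrence 1 (position 1): no conditioning environment matches → elsewhere allophone [s].
Occurrence 2 (position 8): no conditioning environment matches → elsewhere allophone [s].
Occurrence 3 (position 10): no conditioning environment matches → elsewhere allophone [s].
Occurrence 4 (position 12): immediately before a stressed vowel → [z].

[s], [s], [s], [z]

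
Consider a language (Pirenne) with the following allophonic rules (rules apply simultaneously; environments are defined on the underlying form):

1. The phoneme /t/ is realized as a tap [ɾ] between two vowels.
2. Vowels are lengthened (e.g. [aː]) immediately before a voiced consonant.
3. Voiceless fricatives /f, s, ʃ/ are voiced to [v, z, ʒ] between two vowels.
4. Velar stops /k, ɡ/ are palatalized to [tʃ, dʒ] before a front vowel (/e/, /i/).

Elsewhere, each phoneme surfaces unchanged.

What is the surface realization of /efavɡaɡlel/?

[evaːvɡaːɡleːl]

/e/ (word-initial) is in the target of rule 2 but the environment (before a voiced consonant) is not met → [e].
/f/ (between /e/ and /a/): between two vowels, so rule 3 applies → [v].
/a/ meets the environment for rule 2 (before a voiced consonant) → [aː].
/v/ stays [v].
/ɡ/ (between /v/ and /a/) is in the target of rule 4 but the environment (before a front vowel) is not met → [ɡ].
/a/ (between /ɡ/ and /ɡ/): before a voiced consonant, so rule 2 applies → [aː].
/ɡ/ (between /a/ and /l/): rule 4 targets it, but not before a front vowel → unchanged [ɡ].
/l/ (between /ɡ/ and /e/) is unaffected → [l].
/e/ (between /l/ and /l/) occurs before a voiced consonant → [eː] by rule 2.
/l/ (word-final): no rule targets it → [l].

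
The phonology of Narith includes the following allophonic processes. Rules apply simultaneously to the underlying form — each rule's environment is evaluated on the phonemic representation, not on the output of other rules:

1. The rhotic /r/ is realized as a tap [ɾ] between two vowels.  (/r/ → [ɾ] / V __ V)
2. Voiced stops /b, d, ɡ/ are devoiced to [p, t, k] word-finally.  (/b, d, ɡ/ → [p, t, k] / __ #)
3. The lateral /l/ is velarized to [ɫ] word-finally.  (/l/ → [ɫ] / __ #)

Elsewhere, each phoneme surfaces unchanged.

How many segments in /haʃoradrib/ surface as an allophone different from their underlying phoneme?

2

Segments that undergo a rule: /r/ → [ɾ] (rule 1); /b/ → [p] (rule 2).
All other segments surface unchanged.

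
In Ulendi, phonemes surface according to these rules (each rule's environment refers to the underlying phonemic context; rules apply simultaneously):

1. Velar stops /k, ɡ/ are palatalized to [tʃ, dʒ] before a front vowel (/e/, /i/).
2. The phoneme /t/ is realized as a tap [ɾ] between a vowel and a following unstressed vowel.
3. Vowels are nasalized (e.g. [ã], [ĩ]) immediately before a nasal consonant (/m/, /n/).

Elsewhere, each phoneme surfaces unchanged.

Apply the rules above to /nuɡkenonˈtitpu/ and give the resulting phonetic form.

/u/ (between /n/ and /ɡ/) is in the target of rule 3 but the environment (before a nasal consonant) is not met → [u].
/ɡ/ — between /u/ and /k/; rule 1 does not apply here → [ɡ].
/k/ — between /ɡ/ and /e/, before a front vowel — surfaces as [tʃ] (rule 1).
/e/ (between /k/ and /n/) occurs before a nasal consonant → [ẽ] by rule 3.
/o/ meets the environment for rule 3 (before a nasal consonant) → [õ].
/t/ — between /n/ and /i/; rule 2 does not apply here → [t].
/i/ — between /t/ and /t/; rule 3 does not apply here → [i].
/t/ (between /i/ and /p/) fails the environment for rule 2, so it stays [t].
/u/ (word-final): rule 3 targets it, but not before a nasal consonant → unchanged [u].

[nuɡtʃẽnõnˈtitpu]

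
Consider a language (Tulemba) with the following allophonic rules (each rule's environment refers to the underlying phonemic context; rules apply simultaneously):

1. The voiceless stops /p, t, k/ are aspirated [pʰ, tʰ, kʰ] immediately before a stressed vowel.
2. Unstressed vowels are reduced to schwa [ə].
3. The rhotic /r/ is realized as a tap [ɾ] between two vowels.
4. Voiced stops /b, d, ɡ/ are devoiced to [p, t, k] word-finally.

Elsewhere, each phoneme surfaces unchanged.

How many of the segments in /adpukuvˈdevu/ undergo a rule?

4

Segments that undergo a rule: /a/ → [ə] (rule 2); /u/ → [ə] (rule 2); /u/ → [ə] (rule 2); /u/ → [ə] (rule 2).
All other segments surface unchanged.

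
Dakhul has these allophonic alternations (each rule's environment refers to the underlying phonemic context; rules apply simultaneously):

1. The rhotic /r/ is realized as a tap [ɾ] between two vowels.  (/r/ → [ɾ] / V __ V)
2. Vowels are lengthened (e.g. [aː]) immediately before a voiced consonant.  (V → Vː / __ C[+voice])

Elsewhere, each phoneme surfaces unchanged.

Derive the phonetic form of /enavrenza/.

[eːnaːvreːnza]

/e/ (word-initial) occurs before a voiced consonant → [eː] by rule 2.
/a/ meets the environment for rule 2 (before a voiced consonant) → [aː].
/r/ (between /v/ and /e/) is in the target of rule 1 but the environment (between two vowels) is not met → [r].
/e/ — between /r/ and /n/, before a voiced consonant — surfaces as [eː] (rule 2).
/a/ (word-final) fails the environment for rule 2, so it stays [a].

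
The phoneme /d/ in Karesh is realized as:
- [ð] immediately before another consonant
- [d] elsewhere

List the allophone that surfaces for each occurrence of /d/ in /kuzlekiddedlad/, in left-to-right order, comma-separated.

Occurrence 1 (position 8): immediately before another consonant → [ð].
Occurrence 2 (position 9): no conditioning environment matches → elsewhere allophone [d].
Occurrence 3 (position 11): immediately before another consonant → [ð].
Occurrence 4 (position 14): no conditioning environment matches → elsewhere allophone [d].

[ð], [d], [ð], [d]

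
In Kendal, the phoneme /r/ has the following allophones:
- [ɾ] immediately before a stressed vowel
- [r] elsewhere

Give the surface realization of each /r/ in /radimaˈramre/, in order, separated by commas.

Occurrence 1 (position 1): no conditioning environment matches → elsewhere allophone [r].
Occurrence 2 (position 7): immediately before a stressed vowel → [ɾ].
Occurrence 3 (position 10): no conditioning environment matches → elsewhere allophone [r].

[r], [ɾ], [r]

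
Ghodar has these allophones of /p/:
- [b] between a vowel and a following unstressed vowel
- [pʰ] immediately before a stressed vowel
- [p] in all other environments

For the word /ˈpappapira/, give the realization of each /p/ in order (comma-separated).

Occurrence 1 (position 1): immediately before a stressed vowel → [pʰ].
Occurrence 2 (position 3): no conditioning environment matches → elsewhere allophone [p].
Occurrence 3 (position 4): no conditioning environment matches → elsewhere allophone [p].
Occurrence 4 (position 6): between a vowel and a following unstressed vowel → [b].

[pʰ], [p], [p], [b]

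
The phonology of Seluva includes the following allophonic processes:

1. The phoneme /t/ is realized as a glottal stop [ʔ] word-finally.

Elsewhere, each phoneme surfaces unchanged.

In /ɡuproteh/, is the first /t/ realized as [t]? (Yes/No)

/t/ (between /o/ and /e/) is in the target of rule 1 but the environment (word-finally) is not met → [t].
The actual realization is [t], which matches [t].

Yes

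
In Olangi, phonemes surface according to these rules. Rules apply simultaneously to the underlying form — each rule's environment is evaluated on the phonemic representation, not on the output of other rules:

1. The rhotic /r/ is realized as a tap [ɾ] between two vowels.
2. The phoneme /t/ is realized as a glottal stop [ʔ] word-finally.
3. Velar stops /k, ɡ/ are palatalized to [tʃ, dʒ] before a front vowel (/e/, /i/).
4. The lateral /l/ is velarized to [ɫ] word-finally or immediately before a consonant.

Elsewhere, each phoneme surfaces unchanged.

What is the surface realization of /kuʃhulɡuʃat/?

/k/ (word-initial) fails the environment for rule 3, so it stays [k].
/u/ (between /k/ and /ʃ/) is unaffected → [u].
/ʃ/ (between /u/ and /h/): no rule targets it → [ʃ].
/h/ — not in any rule's target class → [h].
/u/ — not in any rule's target class → [u].
Rule 4 applies to /l/ (between /u/ and /ɡ/: word-finally or immediately before a consonant) → [ɫ].
/ɡ/ — between /l/ and /u/; rule 3 does not apply here → [ɡ].
/u/ (between /ɡ/ and /ʃ/) is unaffected → [u].
/ʃ/ stays [ʃ].
/a/ stays [a].
/t/ — word-final, word-finally — surfaces as [ʔ] (rule 2).

[kuʃhuɫɡuʃaʔ]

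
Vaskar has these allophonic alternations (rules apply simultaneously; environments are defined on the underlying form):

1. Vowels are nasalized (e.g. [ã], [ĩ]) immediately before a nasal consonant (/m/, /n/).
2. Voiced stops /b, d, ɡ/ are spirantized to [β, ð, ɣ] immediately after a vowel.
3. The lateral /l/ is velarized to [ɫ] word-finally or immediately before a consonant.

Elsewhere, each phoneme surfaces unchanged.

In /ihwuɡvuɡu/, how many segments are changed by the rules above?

2

Segments that undergo a rule: /ɡ/ → [ɣ] (rule 2); /ɡ/ → [ɣ] (rule 2).
All other segments surface unchanged.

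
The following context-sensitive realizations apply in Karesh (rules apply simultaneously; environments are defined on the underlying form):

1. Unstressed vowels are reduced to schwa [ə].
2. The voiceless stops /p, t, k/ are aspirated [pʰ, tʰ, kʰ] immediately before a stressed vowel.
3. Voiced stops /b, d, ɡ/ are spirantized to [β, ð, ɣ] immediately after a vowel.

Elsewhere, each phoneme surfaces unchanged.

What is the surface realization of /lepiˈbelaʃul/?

/l/ (word-initial): no rule targets it → [l].
/e/ (between /l/ and /p/) occurs in an unstressed syllable → [ə] by rule 1.
/p/ (between /e/ and /i/): rule 2 targets it, but not immediately before a stressed vowel → unchanged [p].
/i/ (between /p/ and /b/): in an unstressed syllable, so rule 1 applies → [ə].
/b/ (between /i/ and /e/) occurs immediately after a vowel → [β] by rule 3.
/e/ (between /b/ and /l/) fails the environment for rule 1, so it stays [e].
/l/ — not in any rule's target class → [l].
/a/ (between /l/ and /ʃ/): in an unstressed syllable, so rule 1 applies → [ə].
/ʃ/ — not in any rule's target class → [ʃ].
Rule 1 applies to /u/ (between /ʃ/ and /l/: in an unstressed syllable) → [ə].
/l/ (word-final) is unaffected → [l].

[ləpəˈβeləʃəl]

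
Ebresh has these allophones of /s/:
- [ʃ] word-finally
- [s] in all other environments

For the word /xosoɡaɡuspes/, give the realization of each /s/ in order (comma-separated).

Occurrence 1 (position 3): no conditioning environment matches → elsewhere allophone [s].
Occurrence 2 (position 9): no conditioning environment matches → elsewhere allophone [s].
Occurrence 3 (position 12): word-finally → [ʃ].

[s], [s], [ʃ]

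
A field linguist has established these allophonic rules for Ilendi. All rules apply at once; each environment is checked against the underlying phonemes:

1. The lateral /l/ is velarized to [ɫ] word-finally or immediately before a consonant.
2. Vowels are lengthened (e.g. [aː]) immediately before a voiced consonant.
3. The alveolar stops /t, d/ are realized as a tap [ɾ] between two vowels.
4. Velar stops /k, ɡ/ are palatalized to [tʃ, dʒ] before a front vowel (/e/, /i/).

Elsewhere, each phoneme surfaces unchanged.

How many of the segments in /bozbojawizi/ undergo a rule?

Segments that undergo a rule: /o/ → [oː] (rule 2); /o/ → [oː] (rule 2); /a/ → [aː] (rule 2); /i/ → [iː] (rule 2).
All other segments surface unchanged.

4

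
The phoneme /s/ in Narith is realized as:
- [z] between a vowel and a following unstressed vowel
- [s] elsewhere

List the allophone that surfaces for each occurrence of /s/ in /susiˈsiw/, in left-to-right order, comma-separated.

Occurrence 1 (position 1): no conditioning environment matches → elsewhere allophone [s].
Occurrence 2 (position 3): between a vowel and a following unstressed vowel → [z].
Occurrence 3 (position 5): no conditioning environment matches → elsewhere allophone [s].

[s], [z], [s]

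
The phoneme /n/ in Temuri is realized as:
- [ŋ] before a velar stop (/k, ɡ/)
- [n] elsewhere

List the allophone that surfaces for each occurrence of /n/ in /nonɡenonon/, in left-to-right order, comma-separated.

[n], [ŋ], [n], [n], [n]

Occurrence 1 (position 1): no conditioning environment matches → elsewhere allophone [n].
Occurrence 2 (position 3): before a velar stop → [ŋ].
Occurrence 3 (position 6): no conditioning environment matches → elsewhere allophone [n].
Occurrence 4 (position 8): no conditioning environment matches → elsewhere allophone [n].
Occurrence 5 (position 10): no conditioning environment matches → elsewhere allophone [n].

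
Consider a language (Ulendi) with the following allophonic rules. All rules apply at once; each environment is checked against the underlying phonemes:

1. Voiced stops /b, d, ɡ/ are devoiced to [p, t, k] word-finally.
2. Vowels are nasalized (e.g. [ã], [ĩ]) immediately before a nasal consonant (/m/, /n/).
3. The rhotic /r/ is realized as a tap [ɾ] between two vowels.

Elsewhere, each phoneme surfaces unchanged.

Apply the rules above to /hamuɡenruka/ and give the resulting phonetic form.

/a/ (between /h/ and /m/): before a nasal consonant, so rule 2 applies → [ã].
/u/ (between /m/ and /ɡ/) fails the environment for rule 2, so it stays [u].
/ɡ/ (between /u/ and /e/) fails the environment for rule 1, so it stays [ɡ].
/e/ (between /ɡ/ and /n/): before a nasal consonant, so rule 2 applies → [ẽ].
/r/ (between /n/ and /u/): rule 3 targets it, but not between two vowels → unchanged [r].
/u/ — between /r/ and /k/; rule 2 does not apply here → [u].
/a/ (word-final) is in the target of rule 2 but the environment (before a nasal consonant) is not met → [a].

[hãmuɡẽnruka]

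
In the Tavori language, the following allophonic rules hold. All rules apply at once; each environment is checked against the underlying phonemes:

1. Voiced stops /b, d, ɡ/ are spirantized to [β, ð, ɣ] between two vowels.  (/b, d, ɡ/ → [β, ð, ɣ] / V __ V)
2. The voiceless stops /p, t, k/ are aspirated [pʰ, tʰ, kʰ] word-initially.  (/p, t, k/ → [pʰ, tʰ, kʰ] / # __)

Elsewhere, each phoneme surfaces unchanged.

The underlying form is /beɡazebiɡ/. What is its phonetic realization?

/b/ (word-initial): rule 1 targets it, but not between two vowels → unchanged [b].
/e/ — not in any rule's target class → [e].
Rule 1 applies to /ɡ/ (between /e/ and /a/: between two vowels) → [ɣ].
/a/ (between /ɡ/ and /z/) is unaffected → [a].
/z/ — not in any rule's target class → [z].
/e/ stays [e].
/b/ — between /e/ and /i/, between two vowels — surfaces as [β] (rule 1).
/i/ — not in any rule's target class → [i].
/ɡ/ (word-final): rule 1 targets it, but not between two vowels → unchanged [ɡ].

[beɣazeβiɡ]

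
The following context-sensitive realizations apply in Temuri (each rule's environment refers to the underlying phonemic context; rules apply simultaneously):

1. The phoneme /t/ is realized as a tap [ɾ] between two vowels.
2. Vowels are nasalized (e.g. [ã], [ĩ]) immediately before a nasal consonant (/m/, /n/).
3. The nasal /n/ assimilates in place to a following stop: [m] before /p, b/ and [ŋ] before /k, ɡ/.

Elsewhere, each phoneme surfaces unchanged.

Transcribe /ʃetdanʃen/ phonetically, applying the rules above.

/ʃ/ (word-initial) is unaffected → [ʃ].
/e/ (between /ʃ/ and /t/) is in the target of rule 2 but the environment (before a nasal consonant) is not met → [e].
/t/ (between /e/ and /d/) fails the environment for rule 1, so it stays [t].
/d/ stays [d].
/a/ — between /d/ and /n/, before a nasal consonant — surfaces as [ã] (rule 2).
/n/ (between /a/ and /ʃ/) is in the target of rule 3 but the environment (before a labial or velar stop) is not met → [n].
/ʃ/ (between /n/ and /e/) is unaffected → [ʃ].
Rule 2 applies to /e/ (between /ʃ/ and /n/: before a nasal consonant) → [ẽ].
/n/ — word-final; rule 3 does not apply here → [n].

[ʃetdãnʃẽn]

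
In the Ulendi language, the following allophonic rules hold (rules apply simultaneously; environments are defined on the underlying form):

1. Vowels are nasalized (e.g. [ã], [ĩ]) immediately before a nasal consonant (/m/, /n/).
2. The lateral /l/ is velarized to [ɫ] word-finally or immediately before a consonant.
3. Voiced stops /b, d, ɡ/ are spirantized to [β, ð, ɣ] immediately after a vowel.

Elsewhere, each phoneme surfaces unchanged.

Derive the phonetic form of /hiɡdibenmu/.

/h/ stays [h].
/i/ (between /h/ and /ɡ/) is in the target of rule 1 but the environment (before a nasal consonant) is not met → [i].
/ɡ/ — between /i/ and /d/, immediately after a vowel — surfaces as [ɣ] (rule 3).
/d/ (between /ɡ/ and /i/): rule 3 targets it, but not immediately after a vowel → unchanged [d].
/i/ — between /d/ and /b/; rule 1 does not apply here → [i].
/b/ — between /i/ and /e/, immediately after a vowel — surfaces as [β] (rule 3).
/e/ meets the environment for rule 1 (before a nasal consonant) → [ẽ].
/n/ (between /e/ and /m/): no rule targets it → [n].
/m/ — not in any rule's target class → [m].
/u/ (word-final): rule 1 targets it, but not before a nasal consonant → unchanged [u].

[hiɣdiβẽnmu]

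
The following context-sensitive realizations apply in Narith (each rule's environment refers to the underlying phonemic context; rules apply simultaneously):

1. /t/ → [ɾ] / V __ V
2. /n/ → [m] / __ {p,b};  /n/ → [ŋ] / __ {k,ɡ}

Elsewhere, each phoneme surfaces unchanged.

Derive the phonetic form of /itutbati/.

[iɾutbaɾi]

/t/ (between /i/ and /u/) occurs between two vowels → [ɾ] by rule 1.
/t/ (between /u/ and /b/) is in the target of rule 1 but the environment (between two vowels) is not met → [t].
/t/ — between /a/ and /i/, between two vowels — surfaces as [ɾ] (rule 1).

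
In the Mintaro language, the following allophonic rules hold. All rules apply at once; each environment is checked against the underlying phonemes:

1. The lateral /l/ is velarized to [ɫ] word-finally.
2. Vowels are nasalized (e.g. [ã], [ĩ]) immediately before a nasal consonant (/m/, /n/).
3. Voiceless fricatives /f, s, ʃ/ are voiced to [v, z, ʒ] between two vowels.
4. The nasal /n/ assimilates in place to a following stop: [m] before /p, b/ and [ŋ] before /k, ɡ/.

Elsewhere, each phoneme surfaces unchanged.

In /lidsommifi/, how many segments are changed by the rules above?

Segments that undergo a rule: /o/ → [õ] (rule 2); /f/ → [v] (rule 3).
All other segments surface unchanged.

2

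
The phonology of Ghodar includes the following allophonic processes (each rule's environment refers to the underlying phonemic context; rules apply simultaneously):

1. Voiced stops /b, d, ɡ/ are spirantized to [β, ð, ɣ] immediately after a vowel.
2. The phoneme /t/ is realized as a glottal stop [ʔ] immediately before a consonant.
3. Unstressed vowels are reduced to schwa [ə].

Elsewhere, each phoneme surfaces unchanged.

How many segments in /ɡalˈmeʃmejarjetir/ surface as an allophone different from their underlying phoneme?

Segments that undergo a rule: /a/ → [ə] (rule 3); /e/ → [ə] (rule 3); /a/ → [ə] (rule 3); /e/ → [ə] (rule 3); /i/ → [ə] (rule 3).
All other segments surface unchanged.

5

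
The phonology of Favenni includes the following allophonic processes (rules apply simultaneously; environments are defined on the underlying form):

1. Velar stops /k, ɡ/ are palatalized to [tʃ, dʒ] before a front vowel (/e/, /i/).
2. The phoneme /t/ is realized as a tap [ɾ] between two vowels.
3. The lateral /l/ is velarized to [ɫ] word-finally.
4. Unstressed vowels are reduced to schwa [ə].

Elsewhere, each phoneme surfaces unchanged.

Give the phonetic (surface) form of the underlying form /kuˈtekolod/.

[kəˈɾekələd]

/k/ (word-initial) fails the environment for rule 1, so it stays [k].
Rule 4 applies to /u/ (between /k/ and /t/: in an unstressed syllable) → [ə].
/t/ (between /u/ and /e/): between two vowels, so rule 2 applies → [ɾ].
/e/ — between /t/ and /k/; rule 4 does not apply here → [e].
/k/ — between /e/ and /o/; rule 1 does not apply here → [k].
/o/ meets the environment for rule 4 (in an unstressed syllable) → [ə].
/l/ (between /o/ and /o/) is in the target of rule 3 but the environment (word-finally) is not met → [l].
/o/ — between /l/ and /d/, in an unstressed syllable — surfaces as [ə] (rule 4).
/d/ stays [d].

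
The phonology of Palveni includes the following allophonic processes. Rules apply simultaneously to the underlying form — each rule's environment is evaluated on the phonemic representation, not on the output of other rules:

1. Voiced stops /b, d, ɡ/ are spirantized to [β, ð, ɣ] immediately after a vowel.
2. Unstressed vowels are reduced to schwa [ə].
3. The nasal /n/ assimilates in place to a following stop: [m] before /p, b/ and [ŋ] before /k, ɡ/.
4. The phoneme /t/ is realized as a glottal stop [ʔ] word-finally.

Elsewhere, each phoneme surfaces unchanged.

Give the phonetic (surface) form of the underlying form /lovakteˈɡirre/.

/l/ (word-initial) is unaffected → [l].
/o/ meets the environment for rule 2 (in an unstressed syllable) → [ə].
/v/ (between /o/ and /a/): no rule targets it → [v].
/a/ — between /v/ and /k/, in an unstressed syllable — surfaces as [ə] (rule 2).
/k/ — not in any rule's target class → [k].
/t/ (between /k/ and /e/) is in the target of rule 4 but the environment (word-finally) is not met → [t].
/e/ (between /t/ and /ɡ/) occurs in an unstressed syllable → [ə] by rule 2.
/ɡ/ — between /e/ and /i/, immediately after a vowel — surfaces as [ɣ] (rule 1).
/i/ (between /ɡ/ and /r/): rule 2 targets it, but not in an unstressed syllable → unchanged [i].
/r/ (between /i/ and /r/) is unaffected → [r].
/r/ (between /r/ and /e/) is unaffected → [r].
/e/ (word-final) occurs in an unstressed syllable → [ə] by rule 2.

[ləvəktəˈɣirrə]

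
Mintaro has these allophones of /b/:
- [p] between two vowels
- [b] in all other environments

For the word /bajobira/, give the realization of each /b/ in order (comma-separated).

Occurrence 1 (position 1): no conditioning environment matches → elsewhere allophone [b].
Occurrence 2 (position 5): between two vowels → [p].

[b], [p]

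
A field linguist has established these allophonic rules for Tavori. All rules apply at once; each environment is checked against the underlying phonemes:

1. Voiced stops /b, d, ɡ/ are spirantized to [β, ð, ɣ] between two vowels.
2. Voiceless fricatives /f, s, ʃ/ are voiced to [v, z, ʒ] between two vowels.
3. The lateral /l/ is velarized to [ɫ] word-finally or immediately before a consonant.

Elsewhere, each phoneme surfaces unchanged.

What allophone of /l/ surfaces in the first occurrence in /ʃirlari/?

[l]

/l/ (between /r/ and /a/) fails the environment for rule 3, so it stays [l].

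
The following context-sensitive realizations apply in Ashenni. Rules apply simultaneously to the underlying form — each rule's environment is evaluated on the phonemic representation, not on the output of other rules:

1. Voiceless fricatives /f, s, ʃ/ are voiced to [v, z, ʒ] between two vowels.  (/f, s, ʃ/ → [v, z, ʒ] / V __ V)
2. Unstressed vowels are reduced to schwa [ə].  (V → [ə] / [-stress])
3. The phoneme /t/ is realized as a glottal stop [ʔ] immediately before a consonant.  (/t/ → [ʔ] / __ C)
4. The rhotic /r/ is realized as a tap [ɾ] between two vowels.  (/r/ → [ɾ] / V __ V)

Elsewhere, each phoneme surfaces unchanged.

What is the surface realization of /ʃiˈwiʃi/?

[ʃəˈwiʒə]

/ʃ/ (word-initial) is in the target of rule 1 but the environment (between two vowels) is not met → [ʃ].
/i/ — between /ʃ/ and /w/, in an unstressed syllable — surfaces as [ə] (rule 2).
/w/ stays [w].
/i/ (between /w/ and /ʃ/) fails the environment for rule 2, so it stays [i].
Rule 1 applies to /ʃ/ (between /i/ and /i/: between two vowels) → [ʒ].
/i/ (word-final) occurs in an unstressed syllable → [ə] by rule 2.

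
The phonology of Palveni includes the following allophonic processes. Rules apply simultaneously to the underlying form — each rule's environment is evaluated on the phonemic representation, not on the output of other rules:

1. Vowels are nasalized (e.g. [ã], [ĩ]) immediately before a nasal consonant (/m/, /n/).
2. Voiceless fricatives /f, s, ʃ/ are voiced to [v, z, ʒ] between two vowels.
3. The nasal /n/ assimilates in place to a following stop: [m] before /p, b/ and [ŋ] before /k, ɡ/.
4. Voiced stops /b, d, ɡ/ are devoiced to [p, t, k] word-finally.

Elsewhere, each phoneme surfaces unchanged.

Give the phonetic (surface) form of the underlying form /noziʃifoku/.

/n/ — word-initial; rule 3 does not apply here → [n].
/o/ (between /n/ and /z/) is in the target of rule 1 but the environment (before a nasal consonant) is not met → [o].
/z/ (between /o/ and /i/): no rule targets it → [z].
/i/ (between /z/ and /ʃ/): rule 1 targets it, but not before a nasal consonant → unchanged [i].
/ʃ/ — between /i/ and /i/, between two vowels — surfaces as [ʒ] (rule 2).
/i/ (between /ʃ/ and /f/) fails the environment for rule 1, so it stays [i].
/f/ (between /i/ and /o/): between two vowels, so rule 2 applies → [v].
/o/ — between /f/ and /k/; rule 1 does not apply here → [o].
/k/ stays [k].
/u/ (word-final) fails the environment for rule 1, so it stays [u].

[noziʒivoku]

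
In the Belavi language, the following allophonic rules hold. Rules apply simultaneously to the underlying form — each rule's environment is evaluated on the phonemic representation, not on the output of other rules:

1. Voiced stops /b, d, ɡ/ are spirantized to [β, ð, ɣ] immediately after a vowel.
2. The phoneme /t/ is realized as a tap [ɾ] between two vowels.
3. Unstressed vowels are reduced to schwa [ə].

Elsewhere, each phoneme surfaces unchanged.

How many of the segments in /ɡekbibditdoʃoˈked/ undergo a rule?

Segments that undergo a rule: /e/ → [ə] (rule 3); /i/ → [ə] (rule 3); /b/ → [β] (rule 1); /i/ → [ə] (rule 3); /o/ → [ə] (rule 3); /o/ → [ə] (rule 3); /d/ → [ð] (rule 1).
All other segments surface unchanged.

7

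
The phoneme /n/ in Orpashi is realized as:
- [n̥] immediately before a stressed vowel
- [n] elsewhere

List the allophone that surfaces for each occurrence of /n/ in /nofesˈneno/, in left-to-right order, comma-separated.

[n], [n̥], [n]

Occurrence 1 (position 1): no conditioning environment matches → elsewhere allophone [n].
Occurrence 2 (position 6): immediately before a stressed vowel → [n̥].
Occurrence 3 (position 8): no conditioning environment matches → elsewhere allophone [n].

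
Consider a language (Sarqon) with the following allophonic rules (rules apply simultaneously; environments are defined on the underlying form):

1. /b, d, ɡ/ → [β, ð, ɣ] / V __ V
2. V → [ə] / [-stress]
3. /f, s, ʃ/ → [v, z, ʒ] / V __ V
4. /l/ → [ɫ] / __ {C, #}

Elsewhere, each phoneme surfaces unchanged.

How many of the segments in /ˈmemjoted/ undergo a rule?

Segments that undergo a rule: /o/ → [ə] (rule 2); /e/ → [ə] (rule 2).
All other segments surface unchanged.

2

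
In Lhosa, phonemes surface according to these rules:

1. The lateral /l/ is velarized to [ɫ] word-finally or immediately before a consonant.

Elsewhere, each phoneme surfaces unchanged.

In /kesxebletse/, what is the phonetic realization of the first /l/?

/l/ (between /b/ and /e/): rule 1 targets it, but not word-finally or immediately before a consonant → unchanged [l].

[l]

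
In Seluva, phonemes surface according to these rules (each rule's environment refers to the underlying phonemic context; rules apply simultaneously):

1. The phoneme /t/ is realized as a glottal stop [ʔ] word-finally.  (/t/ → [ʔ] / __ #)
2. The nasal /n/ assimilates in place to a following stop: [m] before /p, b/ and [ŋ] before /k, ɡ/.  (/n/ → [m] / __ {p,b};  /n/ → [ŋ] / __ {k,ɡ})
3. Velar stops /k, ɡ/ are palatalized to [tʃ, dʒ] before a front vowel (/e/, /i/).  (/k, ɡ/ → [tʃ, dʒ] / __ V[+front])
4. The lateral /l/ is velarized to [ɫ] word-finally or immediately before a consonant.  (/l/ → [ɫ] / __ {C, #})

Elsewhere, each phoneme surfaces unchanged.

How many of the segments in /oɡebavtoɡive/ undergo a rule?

Segments that undergo a rule: /ɡ/ → [dʒ] (rule 3); /ɡ/ → [dʒ] (rule 3).
All other segments surface unchanged.

2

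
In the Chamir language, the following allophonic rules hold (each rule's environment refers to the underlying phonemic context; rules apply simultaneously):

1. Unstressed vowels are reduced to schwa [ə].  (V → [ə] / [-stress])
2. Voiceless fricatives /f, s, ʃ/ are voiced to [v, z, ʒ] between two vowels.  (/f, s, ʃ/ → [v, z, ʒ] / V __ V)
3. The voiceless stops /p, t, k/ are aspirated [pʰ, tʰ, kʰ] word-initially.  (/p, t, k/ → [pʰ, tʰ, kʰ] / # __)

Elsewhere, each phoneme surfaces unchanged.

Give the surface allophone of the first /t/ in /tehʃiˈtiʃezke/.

[tʰ]

/t/ (word-initial): word-initially, so rule 3 applies → [tʰ].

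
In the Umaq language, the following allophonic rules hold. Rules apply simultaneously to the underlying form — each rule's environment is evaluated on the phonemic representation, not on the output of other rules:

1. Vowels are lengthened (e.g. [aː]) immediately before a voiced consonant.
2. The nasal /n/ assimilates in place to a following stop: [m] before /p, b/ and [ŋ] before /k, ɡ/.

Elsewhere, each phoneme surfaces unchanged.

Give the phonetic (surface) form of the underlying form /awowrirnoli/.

Rule 1 applies to /a/ (word-initial: before a voiced consonant) → [aː].
/w/ stays [w].
/o/ (between /w/ and /w/) occurs before a voiced consonant → [oː] by rule 1.
/w/ (between /o/ and /r/) is unaffected → [w].
/r/ (between /w/ and /i/): no rule targets it → [r].
/i/ (between /r/ and /r/): before a voiced consonant, so rule 1 applies → [iː].
/r/ stays [r].
/n/ (between /r/ and /o/): rule 2 targets it, but not before a labial or velar stop → unchanged [n].
/o/ — between /n/ and /l/, before a voiced consonant — surfaces as [oː] (rule 1).
/l/ (between /o/ and /i/) is unaffected → [l].
/i/ (word-final) fails the environment for rule 1, so it stays [i].

[aːwoːwriːrnoːli]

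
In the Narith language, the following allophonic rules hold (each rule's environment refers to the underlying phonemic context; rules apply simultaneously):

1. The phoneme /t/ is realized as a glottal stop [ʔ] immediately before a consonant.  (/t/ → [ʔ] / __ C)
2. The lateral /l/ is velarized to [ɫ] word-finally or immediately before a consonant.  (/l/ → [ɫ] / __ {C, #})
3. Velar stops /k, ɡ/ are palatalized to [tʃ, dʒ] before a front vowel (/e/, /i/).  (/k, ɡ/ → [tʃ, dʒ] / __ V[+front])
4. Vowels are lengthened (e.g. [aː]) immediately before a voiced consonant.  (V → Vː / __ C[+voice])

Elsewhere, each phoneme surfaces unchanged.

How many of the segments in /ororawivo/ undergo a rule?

4

Segments that undergo a rule: /o/ → [oː] (rule 4); /o/ → [oː] (rule 4); /a/ → [aː] (rule 4); /i/ → [iː] (rule 4).
All other segments surface unchanged.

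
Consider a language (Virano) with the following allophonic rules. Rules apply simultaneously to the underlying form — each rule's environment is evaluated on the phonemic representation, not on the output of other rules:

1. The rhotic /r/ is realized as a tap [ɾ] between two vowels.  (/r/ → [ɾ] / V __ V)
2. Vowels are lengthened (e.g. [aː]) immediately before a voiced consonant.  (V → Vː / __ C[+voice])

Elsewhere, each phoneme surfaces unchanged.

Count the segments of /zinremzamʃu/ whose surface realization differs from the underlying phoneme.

3

Segments that undergo a rule: /i/ → [iː] (rule 2); /e/ → [eː] (rule 2); /a/ → [aː] (rule 2).
All other segments surface unchanged.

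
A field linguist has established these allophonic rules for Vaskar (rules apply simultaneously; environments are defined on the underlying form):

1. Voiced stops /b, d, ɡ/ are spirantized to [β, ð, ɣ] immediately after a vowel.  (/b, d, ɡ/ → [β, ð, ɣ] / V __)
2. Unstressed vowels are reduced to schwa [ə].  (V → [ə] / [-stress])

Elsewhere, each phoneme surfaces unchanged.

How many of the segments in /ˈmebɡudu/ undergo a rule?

Segments that undergo a rule: /b/ → [β] (rule 1); /u/ → [ə] (rule 2); /d/ → [ð] (rule 1); /u/ → [ə] (rule 2).
All other segments surface unchanged.

4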